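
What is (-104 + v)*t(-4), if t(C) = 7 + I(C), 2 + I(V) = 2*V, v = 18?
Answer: 258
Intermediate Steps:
I(V) = -2 + 2*V
t(C) = 5 + 2*C (t(C) = 7 + (-2 + 2*C) = 5 + 2*C)
(-104 + v)*t(-4) = (-104 + 18)*(5 + 2*(-4)) = -86*(5 - 8) = -86*(-3) = 258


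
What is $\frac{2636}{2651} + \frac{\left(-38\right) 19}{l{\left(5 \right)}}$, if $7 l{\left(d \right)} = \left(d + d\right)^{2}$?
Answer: $- \frac{6567277}{132550} \approx -49.546$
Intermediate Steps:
$l{\left(d \right)} = \frac{4 d^{2}}{7}$ ($l{\left(d \right)} = \frac{\left(d + d\right)^{2}}{7} = \frac{\left(2 d\right)^{2}}{7} = \frac{4 d^{2}}{7}$)
$\frac{2636}{2651} + \frac{\left(-38\right) 19}{l{\left(5 \right)}} = \frac{2636}{2651} + \frac{\left(-38\right) 19}{\frac{4}{7} \cdot 5^{2}} = 2636 \cdot \frac{1}{2651} - \frac{722}{\frac{4}{7} \cdot 25} = \frac{2636}{2651} - \frac{722}{\frac{100}{7}} = \frac{2636}{2651} - \frac{2527}{50} = - \frac{6567277}{132550}$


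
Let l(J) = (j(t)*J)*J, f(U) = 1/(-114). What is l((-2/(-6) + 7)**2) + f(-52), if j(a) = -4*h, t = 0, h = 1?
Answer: -35606939/3078 ≈ -11568.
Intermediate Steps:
f(U) = -1/114
j(a) = -4 (j(a) = -4*1 = -4)
l(J) = -4*J**2 (l(J) = (-4*J)*J = -4*J**2)
l((-2/(-6) + 7)**2) + f(-52) = -4*(-2/(-6) + 7)**4 - 1/114 = -4*(-2*(-1/6) + 7)**4 - 1/114 = -4*(1/3 + 7)**4 - 1/114 = -4*((22/3)**2)**2 - 1/114 = -4*(484/9)**2 - 1/114 = -4*234256/81 - 1/114 = -937024/81 - 1/114 = -35606939/3078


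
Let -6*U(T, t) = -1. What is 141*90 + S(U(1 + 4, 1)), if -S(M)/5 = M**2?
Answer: 456835/36 ≈ 12690.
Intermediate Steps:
U(T, t) = 1/6 (U(T, t) = -1/6*(-1) = 1/6)
S(M) = -5*M**2
141*90 + S(U(1 + 4, 1)) = 141*90 - 5*(1/6)**2 = 12690 - 5*1/36 = 12690 - 5/36 = 456835/36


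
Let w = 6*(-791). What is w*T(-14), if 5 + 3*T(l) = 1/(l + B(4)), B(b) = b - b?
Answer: 8023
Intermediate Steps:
B(b) = 0
T(l) = -5/3 + 1/(3*l) (T(l) = -5/3 + 1/(3*(l + 0)) = -5/3 + 1/(3*l))
w = -4746
w*T(-14) = -1582*(1 - 5*(-14))/(-14) = -1582*(-1)*(1 + 70)/14 = -1582*(-1)*71/14 = -4746*(-71/42) = 8023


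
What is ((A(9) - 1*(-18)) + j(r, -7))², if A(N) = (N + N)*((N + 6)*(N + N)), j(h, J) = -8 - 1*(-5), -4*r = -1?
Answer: 23765625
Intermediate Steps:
r = ¼ (r = -¼*(-1) = ¼ ≈ 0.25000)
j(h, J) = -3 (j(h, J) = -8 + 5 = -3)
A(N) = 4*N²*(6 + N) (A(N) = (2*N)*((6 + N)*(2*N)) = (2*N)*(2*N*(6 + N)) = 4*N²*(6 + N))
((A(9) - 1*(-18)) + j(r, -7))² = ((4*9²*(6 + 9) - 1*(-18)) - 3)² = ((4*81*15 + 18) - 3)² = ((4860 + 18) - 3)² = (4878 - 3)² = 4875² = 23765625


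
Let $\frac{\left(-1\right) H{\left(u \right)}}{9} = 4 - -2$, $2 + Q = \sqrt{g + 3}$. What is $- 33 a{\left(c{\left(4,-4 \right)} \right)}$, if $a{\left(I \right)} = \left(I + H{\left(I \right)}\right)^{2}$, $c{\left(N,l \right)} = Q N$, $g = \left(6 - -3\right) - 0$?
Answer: $-133188 + 32736 \sqrt{3} \approx -76488.0$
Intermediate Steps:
$g = 9$ ($g = \left(6 + 3\right) + 0 = 9 + 0 = 9$)
$Q = -2 + 2 \sqrt{3}$ ($Q = -2 + \sqrt{9 + 3} = -2 + \sqrt{12} = -2 + 2 \sqrt{3} \approx 1.4641$)
$H{\left(u \right)} = -54$ ($H{\left(u \right)} = - 9 \left(4 - -2\right) = - 9 \left(4 + 2\right) = \left(-9\right) 6 = -54$)
$c{\left(N,l \right)} = N \left(-2 + 2 \sqrt{3}\right)$ ($c{\left(N,l \right)} = \left(-2 + 2 \sqrt{3}\right) N = N \left(-2 + 2 \sqrt{3}\right)$)
$a{\left(I \right)} = \left(-54 + I\right)^{2}$ ($a{\left(I \right)} = \left(I - 54\right)^{2} = \left(-54 + I\right)^{2}$)
$- 33 a{\left(c{\left(4,-4 \right)} \right)} = - 33 \left(-54 + 2 \cdot 4 \left(-1 + \sqrt{3}\right)\right)^{2} = - 33 \left(-54 - \left(8 - 8 \sqrt{3}\right)\right)^{2} = - 33 \left(-62 + 8 \sqrt{3}\right)^{2}$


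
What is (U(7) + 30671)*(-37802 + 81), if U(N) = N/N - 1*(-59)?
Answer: -1159204051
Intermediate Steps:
U(N) = 60 (U(N) = 1 + 59 = 60)
(U(7) + 30671)*(-37802 + 81) = (60 + 30671)*(-37802 + 81) = 30731*(-37721) = -1159204051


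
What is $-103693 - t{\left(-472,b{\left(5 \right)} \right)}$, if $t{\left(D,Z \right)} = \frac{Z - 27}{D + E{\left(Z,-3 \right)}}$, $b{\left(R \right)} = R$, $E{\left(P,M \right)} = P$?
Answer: $- \frac{48424653}{467} \approx -1.0369 \cdot 10^{5}$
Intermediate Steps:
$t{\left(D,Z \right)} = \frac{-27 + Z}{D + Z}$ ($t{\left(D,Z \right)} = \frac{Z - 27}{D + Z} = \frac{-27 + Z}{D + Z}$)
$-103693 - t{\left(-472,b{\left(5 \right)} \right)} = -103693 - \frac{-27 + 5}{-472 + 5} = -103693 - \frac{1}{-467} \left(-22\right) = -103693 - \left(- \frac{1}{467}\right) \left(-22\right) = -103693 - \frac{22}{467} = - \frac{48424653}{467}$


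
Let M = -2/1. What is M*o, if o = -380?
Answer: 760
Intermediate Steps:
M = -2 (M = -2*1 = -2)
M*o = -2*(-380) = 760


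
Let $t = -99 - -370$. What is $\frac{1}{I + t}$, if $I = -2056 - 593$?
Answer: $- \frac{1}{2378} \approx -0.00042052$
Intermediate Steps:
$I = -2649$
$t = 271$ ($t = -99 + 370 = 271$)
$\frac{1}{I + t} = \frac{1}{-2649 + 271} = \frac{1}{-2378} = - \frac{1}{2378}$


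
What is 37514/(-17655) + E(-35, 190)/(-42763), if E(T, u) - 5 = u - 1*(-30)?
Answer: -1608183557/754980765 ≈ -2.1301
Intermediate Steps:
E(T, u) = 35 + u (E(T, u) = 5 + (u - 1*(-30)) = 5 + (u + 30) = 5 + (30 + u) = 35 + u)
37514/(-17655) + E(-35, 190)/(-42763) = 37514/(-17655) + (35 + 190)/(-42763) = 37514*(-1/17655) + 225*(-1/42763) = -37514/17655 - 225/42763 = -1608183557/754980765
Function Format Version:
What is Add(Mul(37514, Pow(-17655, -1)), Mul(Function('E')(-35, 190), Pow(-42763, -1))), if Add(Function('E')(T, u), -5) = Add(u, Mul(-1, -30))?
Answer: Rational(-1608183557, 754980765) ≈ -2.1301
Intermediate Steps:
Function('E')(T, u) = Add(35, u) (Function('E')(T, u) = Add(5, Add(u, Mul(-1, -30))) = Add(5, Add(u, 30)) = Add(5, Add(30, u)) = Add(35, u))
Add(Mul(37514, Pow(-17655, -1)), Mul(Function('E')(-35, 190), Pow(-42763, -1))) = Add(Mul(37514, Pow(-17655, -1)), Mul(Add(35, 190), Pow(-42763, -1))) = Add(Mul(37514, Rational(-1, 17655)), Mul(225, Rational(-1, 42763))) = Add(Rational(-37514, 17655), Rational(-225, 42763)) = Rational(-1608183557, 754980765)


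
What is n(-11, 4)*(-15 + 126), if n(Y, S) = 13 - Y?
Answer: 2664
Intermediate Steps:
n(-11, 4)*(-15 + 126) = (13 - 1*(-11))*(-15 + 126) = (13 + 11)*111 = 24*111 = 2664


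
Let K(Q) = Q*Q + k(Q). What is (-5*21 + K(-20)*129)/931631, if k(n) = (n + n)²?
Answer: 257895/931631 ≈ 0.27682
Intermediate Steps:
k(n) = 4*n² (k(n) = (2*n)² = 4*n²)
K(Q) = 5*Q² (K(Q) = Q*Q + 4*Q² = Q² + 4*Q² = 5*Q²)
(-5*21 + K(-20)*129)/931631 = (-5*21 + (5*(-20)²)*129)/931631 = (-105 + (5*400)*129)*(1/931631) = (-105 + 2000*129)*(1/931631) = (-105 + 258000)*(1/931631) = 257895*(1/931631) = 257895/931631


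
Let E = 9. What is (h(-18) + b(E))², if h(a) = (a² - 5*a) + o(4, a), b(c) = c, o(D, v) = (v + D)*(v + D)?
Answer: 383161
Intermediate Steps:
o(D, v) = (D + v)² (o(D, v) = (D + v)*(D + v) = (D + v)²)
h(a) = a² + (4 + a)² - 5*a (h(a) = (a² - 5*a) + (4 + a)² = a² + (4 + a)² - 5*a)
(h(-18) + b(E))² = ((16 + 2*(-18)² + 3*(-18)) + 9)² = ((16 + 2*324 - 54) + 9)² = ((16 + 648 - 54) + 9)² = (610 + 9)² = 619² = 383161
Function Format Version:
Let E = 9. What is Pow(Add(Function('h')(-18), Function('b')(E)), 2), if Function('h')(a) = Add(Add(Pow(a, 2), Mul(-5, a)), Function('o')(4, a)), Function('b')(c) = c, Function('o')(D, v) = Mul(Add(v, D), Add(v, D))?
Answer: 383161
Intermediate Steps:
Function('o')(D, v) = Pow(Add(D, v), 2) (Function('o')(D, v) = Mul(Add(D, v), Add(D, v)) = Pow(Add(D, v), 2))
Function('h')(a) = Add(Pow(a, 2), Pow(Add(4, a), 2), Mul(-5, a)) (Function('h')(a) = Add(Add(Pow(a, 2), Mul(-5, a)), Pow(Add(4, a), 2)) = Add(Pow(a, 2), Pow(Add(4, a), 2), Mul(-5, a)))
Pow(Add(Function('h')(-18), Function('b')(E)), 2) = Pow(Add(Add(16, Mul(2, Pow(-18, 2)), Mul(3, -18)), 9), 2) = Pow(Add(Add(16, Mul(2, 324), -54), 9), 2) = Pow(Add(Add(16, 648, -54), 9), 2) = Pow(Add(610, 9), 2) = Pow(619, 2) = 383161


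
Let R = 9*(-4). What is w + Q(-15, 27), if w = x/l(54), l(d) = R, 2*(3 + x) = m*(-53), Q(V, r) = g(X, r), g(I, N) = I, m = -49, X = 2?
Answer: -2447/72 ≈ -33.986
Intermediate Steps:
R = -36
Q(V, r) = 2
x = 2591/2 (x = -3 + (-49*(-53))/2 = -3 + (1/2)*2597 = -3 + 2597/2 = 2591/2 ≈ 1295.5)
l(d) = -36
w = -2591/72 (w = (2591/2)/(-36) = (2591/2)*(-1/36) = -2591/72 ≈ -35.986)
w + Q(-15, 27) = -2591/72 + 2 = -2447/72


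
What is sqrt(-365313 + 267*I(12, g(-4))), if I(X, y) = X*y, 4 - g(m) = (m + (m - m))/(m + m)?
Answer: I*sqrt(354099) ≈ 595.06*I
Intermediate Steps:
g(m) = 7/2 (g(m) = 4 - (m + (m - m))/(m + m) = 4 - (m + 0)/(2*m) = 4 - m*1/(2*m) = 4 - 1*1/2 = 4 - 1/2 = 7/2)
sqrt(-365313 + 267*I(12, g(-4))) = sqrt(-365313 + 267*(12*(7/2))) = sqrt(-365313 + 267*42) = sqrt(-365313 + 11214) = sqrt(-354099) = I*sqrt(354099)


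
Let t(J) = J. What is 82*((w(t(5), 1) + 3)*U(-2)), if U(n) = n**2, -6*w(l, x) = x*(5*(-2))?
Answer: 4592/3 ≈ 1530.7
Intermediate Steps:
w(l, x) = 5*x/3 (w(l, x) = -x*5*(-2)/6 = -x*(-10)/6 = -(-5)*x/3 = 5*x/3)
82*((w(t(5), 1) + 3)*U(-2)) = 82*(((5/3)*1 + 3)*(-2)**2) = 82*((5/3 + 3)*4) = 82*((14/3)*4) = 82*(56/3) = 4592/3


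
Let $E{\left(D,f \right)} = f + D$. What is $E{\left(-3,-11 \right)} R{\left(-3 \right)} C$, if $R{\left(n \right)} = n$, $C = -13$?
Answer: $-546$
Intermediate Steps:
$E{\left(D,f \right)} = D + f$
$E{\left(-3,-11 \right)} R{\left(-3 \right)} C = \left(-3 - 11\right) \left(-3\right) \left(-13\right) = \left(-14\right) \left(-3\right) \left(-13\right) = 42 \left(-13\right) = -546$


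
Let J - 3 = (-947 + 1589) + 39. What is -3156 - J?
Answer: -3840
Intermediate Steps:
J = 684 (J = 3 + ((-947 + 1589) + 39) = 3 + (642 + 39) = 3 + 681 = 684)
-3156 - J = -3156 - 1*684 = -3156 - 684 = -3840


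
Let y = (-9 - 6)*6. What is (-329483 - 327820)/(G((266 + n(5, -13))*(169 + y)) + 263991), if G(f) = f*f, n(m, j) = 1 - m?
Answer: -657303/428671195 ≈ -0.0015333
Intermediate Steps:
y = -90 (y = -15*6 = -90)
G(f) = f**2
(-329483 - 327820)/(G((266 + n(5, -13))*(169 + y)) + 263991) = (-329483 - 327820)/(((266 + (1 - 1*5))*(169 - 90))**2 + 263991) = -657303/(((266 + (1 - 5))*79)**2 + 263991) = -657303/(((266 - 4)*79)**2 + 263991) = -657303/((262*79)**2 + 263991) = -657303/(20698**2 + 263991) = -657303/(428407204 + 263991) = -657303/428671195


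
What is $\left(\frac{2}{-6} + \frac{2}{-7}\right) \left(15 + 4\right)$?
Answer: $- \frac{247}{21} \approx -11.762$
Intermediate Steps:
$\left(\frac{2}{-6} + \frac{2}{-7}\right) \left(15 + 4\right) = \left(2 \left(- \frac{1}{6}\right) + 2 \left(- \frac{1}{7}\right)\right) 19 = \left(- \frac{1}{3} - \frac{2}{7}\right) 19 = \left(- \frac{13}{21}\right) 19 = - \frac{247}{21}$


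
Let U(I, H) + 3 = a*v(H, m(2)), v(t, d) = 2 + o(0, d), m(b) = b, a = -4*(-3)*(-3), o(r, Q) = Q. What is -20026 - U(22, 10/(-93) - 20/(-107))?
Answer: -19879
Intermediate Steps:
a = -36 (a = 12*(-3) = -36)
v(t, d) = 2 + d
U(I, H) = -147 (U(I, H) = -3 - 36*(2 + 2) = -3 - 36*4 = -3 - 144 = -147)
-20026 - U(22, 10/(-93) - 20/(-107)) = -20026 - 1*(-147) = -20026 + 147 = -19879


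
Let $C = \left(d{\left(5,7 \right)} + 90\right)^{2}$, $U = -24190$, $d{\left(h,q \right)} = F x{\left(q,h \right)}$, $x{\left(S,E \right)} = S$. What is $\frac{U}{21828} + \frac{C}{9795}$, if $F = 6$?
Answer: $\frac{23898337}{35634210} \approx 0.67066$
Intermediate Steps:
$d{\left(h,q \right)} = 6 q$
$C = 17424$ ($C = \left(6 \cdot 7 + 90\right)^{2} = \left(42 + 90\right)^{2} = 132^{2} = 17424$)
$\frac{U}{21828} + \frac{C}{9795} = - \frac{24190}{21828} + \frac{17424}{9795} = \left(-24190\right) \frac{1}{21828} + 17424 \cdot \frac{1}{9795} = - \frac{12095}{10914} + \frac{5808}{3265} = \frac{23898337}{35634210}$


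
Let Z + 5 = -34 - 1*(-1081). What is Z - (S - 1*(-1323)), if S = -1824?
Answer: 1543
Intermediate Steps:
Z = 1042 (Z = -5 + (-34 - 1*(-1081)) = -5 + (-34 + 1081) = -5 + 1047 = 1042)
Z - (S - 1*(-1323)) = 1042 - (-1824 - 1*(-1323)) = 1042 - (-1824 + 1323) = 1042 - 1*(-501) = 1042 + 501 = 1543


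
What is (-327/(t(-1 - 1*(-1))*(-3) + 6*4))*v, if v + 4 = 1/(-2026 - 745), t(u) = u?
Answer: 1208265/22168 ≈ 54.505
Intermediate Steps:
v = -11085/2771 (v = -4 + 1/(-2026 - 745) = -4 + 1/(-2771) = -4 - 1/2771 = -11085/2771 ≈ -4.0004)
(-327/(t(-1 - 1*(-1))*(-3) + 6*4))*v = -327/((-1 - 1*(-1))*(-3) + 6*4)*(-11085/2771) = -327/((-1 + 1)*(-3) + 24)*(-11085/2771) = -327/(0*(-3) + 24)*(-11085/2771) = -327/(0 + 24)*(-11085/2771) = -327/24*(-11085/2771) = -327*1/24*(-11085/2771) = -109/8*(-11085/2771) = 1208265/22168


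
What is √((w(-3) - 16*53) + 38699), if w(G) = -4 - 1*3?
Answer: 2*√9461 ≈ 194.54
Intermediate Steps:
w(G) = -7 (w(G) = -4 - 3 = -7)
√((w(-3) - 16*53) + 38699) = √((-7 - 16*53) + 38699) = √((-7 - 848) + 38699) = √(-855 + 38699) = √37844 = 2*√9461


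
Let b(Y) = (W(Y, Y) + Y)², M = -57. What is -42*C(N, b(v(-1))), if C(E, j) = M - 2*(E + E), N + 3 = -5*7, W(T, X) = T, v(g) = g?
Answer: -3990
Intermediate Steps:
b(Y) = 4*Y² (b(Y) = (Y + Y)² = (2*Y)² = 4*Y²)
N = -38 (N = -3 - 5*7 = -3 - 35 = -38)
C(E, j) = -57 - 4*E (C(E, j) = -57 - 2*(E + E) = -57 - 4*E)
-42*C(N, b(v(-1))) = -42*(-57 - 4*(-38)) = -42*(-57 + 152) = -42*95 = -3990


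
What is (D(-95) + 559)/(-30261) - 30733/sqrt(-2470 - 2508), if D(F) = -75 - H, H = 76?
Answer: -136/10087 + 30733*I*sqrt(4978)/4978 ≈ -0.013483 + 435.59*I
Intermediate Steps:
D(F) = -151 (D(F) = -75 - 1*76 = -75 - 76 = -151)
(D(-95) + 559)/(-30261) - 30733/sqrt(-2470 - 2508) = (-151 + 559)/(-30261) - 30733/sqrt(-2470 - 2508) = 408*(-1/30261) - 30733*(-I*sqrt(4978)/4978) = -136/10087 - 30733*(-I*sqrt(4978)/4978) = -136/10087 - (-30733)*I*sqrt(4978)/4978 = -136/10087 + 30733*I*sqrt(4978)/4978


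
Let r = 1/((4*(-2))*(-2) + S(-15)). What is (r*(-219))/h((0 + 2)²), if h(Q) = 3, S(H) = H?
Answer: -73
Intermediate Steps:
r = 1 (r = 1/((4*(-2))*(-2) - 15) = 1/(-8*(-2) - 15) = 1/(16 - 15) = 1/1 = 1)
(r*(-219))/h((0 + 2)²) = (1*(-219))/3 = -219*⅓ = -73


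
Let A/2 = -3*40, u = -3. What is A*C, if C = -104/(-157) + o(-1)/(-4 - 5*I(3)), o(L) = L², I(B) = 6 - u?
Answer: -1185360/7693 ≈ -154.08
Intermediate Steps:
I(B) = 9 (I(B) = 6 - 1*(-3) = 6 + 3 = 9)
A = -240 (A = 2*(-3*40) = 2*(-120) = -240)
C = 4939/7693 (C = -104/(-157) + (-1)²/(-4 - 5*9) = -104*(-1/157) + 1/(-4 - 45) = 104/157 + 1/(-49) = 104/157 + 1*(-1/49) = 104/157 - 1/49 = 4939/7693 ≈ 0.64201)
A*C = -240*4939/7693 = -1185360/7693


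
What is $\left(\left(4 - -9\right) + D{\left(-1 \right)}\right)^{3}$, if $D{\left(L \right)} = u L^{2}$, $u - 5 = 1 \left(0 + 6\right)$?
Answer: $13824$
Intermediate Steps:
$u = 11$ ($u = 5 + 1 \left(0 + 6\right) = 5 + 1 \cdot 6 = 5 + 6 = 11$)
$D{\left(L \right)} = 11 L^{2}$
$\left(\left(4 - -9\right) + D{\left(-1 \right)}\right)^{3} = \left(\left(4 - -9\right) + 11 \left(-1\right)^{2}\right)^{3} = \left(\left(4 + 9\right) + 11 \cdot 1\right)^{3} = \left(13 + 11\right)^{3} = 24^{3} = 13824$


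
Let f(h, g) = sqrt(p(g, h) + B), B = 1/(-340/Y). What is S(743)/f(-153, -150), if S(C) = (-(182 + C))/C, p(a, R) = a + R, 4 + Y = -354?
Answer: 925*I*sqrt(8726270)/38138933 ≈ 0.071645*I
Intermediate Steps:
Y = -358 (Y = -4 - 354 = -358)
p(a, R) = R + a
B = 179/170 (B = 1/(-340/(-358)) = 1/(-340*(-1/358)) = 1/(170/179) = 179/170 ≈ 1.0529)
f(h, g) = sqrt(179/170 + g + h) (f(h, g) = sqrt((h + g) + 179/170) = sqrt((g + h) + 179/170) = sqrt(179/170 + g + h))
S(C) = (-182 - C)/C
S(743)/f(-153, -150) = ((-182 - 1*743)/743)/((sqrt(30430 + 28900*(-150) + 28900*(-153))/170)) = ((-182 - 743)/743)/((sqrt(30430 - 4335000 - 4421700)/170)) = ((1/743)*(-925))/((sqrt(-8726270)/170)) = -925*(-I*sqrt(8726270)/51331)/743 = -(-925)*I*sqrt(8726270)/38138933 = 925*I*sqrt(8726270)/38138933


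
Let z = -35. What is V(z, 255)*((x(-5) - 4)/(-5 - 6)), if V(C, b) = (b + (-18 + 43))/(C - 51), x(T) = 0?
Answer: -560/473 ≈ -1.1839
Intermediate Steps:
V(C, b) = (25 + b)/(-51 + C) (V(C, b) = (b + 25)/(-51 + C) = (25 + b)/(-51 + C))
V(z, 255)*((x(-5) - 4)/(-5 - 6)) = ((25 + 255)/(-51 - 35))*((0 - 4)/(-5 - 6)) = (280/(-86))*(-4/(-11)) = (-1/86*280)*(-4*(-1/11)) = -140/43*4/11 = -560/473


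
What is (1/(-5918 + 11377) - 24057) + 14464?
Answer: -52368186/5459 ≈ -9593.0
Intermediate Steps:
(1/(-5918 + 11377) - 24057) + 14464 = (1/5459 - 24057) + 14464 = -131327162/5459 + 14464 = -52368186/5459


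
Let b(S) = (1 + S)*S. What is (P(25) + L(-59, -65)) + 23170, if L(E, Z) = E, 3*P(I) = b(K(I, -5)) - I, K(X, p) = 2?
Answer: 69314/3 ≈ 23105.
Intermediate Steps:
b(S) = S*(1 + S)
P(I) = 2 - I/3 (P(I) = (2*(1 + 2) - I)/3 = (2*3 - I)/3 = (6 - I)/3 = 2 - I/3)
(P(25) + L(-59, -65)) + 23170 = ((2 - ⅓*25) - 59) + 23170 = ((2 - 25/3) - 59) + 23170 = (-19/3 - 59) + 23170 = -196/3 + 23170 = 69314/3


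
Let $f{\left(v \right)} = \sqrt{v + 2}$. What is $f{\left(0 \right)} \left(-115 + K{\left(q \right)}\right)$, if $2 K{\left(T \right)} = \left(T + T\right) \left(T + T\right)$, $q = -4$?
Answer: $- 83 \sqrt{2} \approx -117.38$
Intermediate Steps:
$f{\left(v \right)} = \sqrt{2 + v}$
$K{\left(T \right)} = 2 T^{2}$ ($K{\left(T \right)} = \frac{\left(T + T\right) \left(T + T\right)}{2} = \frac{2 T 2 T}{2} = \frac{4 T^{2}}{2} = 2 T^{2}$)
$f{\left(0 \right)} \left(-115 + K{\left(q \right)}\right) = \sqrt{2 + 0} \left(-115 + 2 \left(-4\right)^{2}\right) = \sqrt{2} \left(-115 + 2 \cdot 16\right) = \sqrt{2} \left(-115 + 32\right) = \sqrt{2} \left(-83\right) = - 83 \sqrt{2}$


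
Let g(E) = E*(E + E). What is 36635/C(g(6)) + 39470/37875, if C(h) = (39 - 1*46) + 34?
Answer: 92574421/68175 ≈ 1357.9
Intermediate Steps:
g(E) = 2*E² (g(E) = E*(2*E) = 2*E²)
C(h) = 27 (C(h) = (39 - 46) + 34 = -7 + 34 = 27)
36635/C(g(6)) + 39470/37875 = 36635/27 + 39470/37875 = 36635*(1/27) + 39470*(1/37875) = 36635/27 + 7894/7575 = 92574421/68175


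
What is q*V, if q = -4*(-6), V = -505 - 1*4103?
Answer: -110592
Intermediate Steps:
V = -4608 (V = -505 - 4103 = -4608)
q = 24
q*V = 24*(-4608) = -110592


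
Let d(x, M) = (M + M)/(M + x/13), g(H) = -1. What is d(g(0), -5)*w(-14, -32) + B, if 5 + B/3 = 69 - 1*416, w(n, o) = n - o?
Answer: -11226/11 ≈ -1020.5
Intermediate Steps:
d(x, M) = 2*M/(M + x/13) (d(x, M) = (2*M)/(M + x*(1/13)) = (2*M)/(M + x/13) = 2*M/(M + x/13))
B = -1056 (B = -15 + 3*(69 - 1*416) = -15 + 3*(69 - 416) = -15 + 3*(-347) = -15 - 1041 = -1056)
d(g(0), -5)*w(-14, -32) + B = (26*(-5)/(-1 + 13*(-5)))*(-14 - 1*(-32)) - 1056 = (26*(-5)/(-1 - 65))*(-14 + 32) - 1056 = (26*(-5)/(-66))*18 - 1056 = (26*(-5)*(-1/66))*18 - 1056 = (65/33)*18 - 1056 = 390/11 - 1056 = -11226/11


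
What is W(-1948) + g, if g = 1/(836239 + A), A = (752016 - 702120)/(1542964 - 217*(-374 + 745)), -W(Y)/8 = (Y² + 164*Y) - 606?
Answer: -33994729782328413495/1222963629119 ≈ -2.7797e+7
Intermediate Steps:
W(Y) = 4848 - 1312*Y - 8*Y² (W(Y) = -8*((Y² + 164*Y) - 606) = -8*(-606 + Y² + 164*Y) = 4848 - 1312*Y - 8*Y²)
A = 49896/1462457 (A = 49896/(1542964 - 217*371) = 49896/(1542964 - 80507) = 49896/1462457 ≈ 0.034118)
g = 1462457/1222963629119 (g = 1/(836239 + 49896/1462457) = 1/(1222963629119/1462457) = 1462457/1222963629119 ≈ 1.1958e-6)
W(-1948) + g = (4848 - 1312*(-1948) - 8*(-1948)²) + 1462457/1222963629119 = (4848 + 2555776 - 8*3794704) + 1462457/1222963629119 = (4848 + 2555776 - 30357632) + 1462457/1222963629119 = -27797008 + 1462457/1222963629119 = -33994729782328413495/1222963629119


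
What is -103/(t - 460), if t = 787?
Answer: -103/327 ≈ -0.31498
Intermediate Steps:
-103/(t - 460) = -103/(787 - 460) = -103/327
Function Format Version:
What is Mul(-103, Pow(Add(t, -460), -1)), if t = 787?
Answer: Rational(-103, 327) ≈ -0.31498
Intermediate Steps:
Mul(-103, Pow(Add(t, -460), -1)) = Mul(-103, Pow(Add(787, -460), -1)) = Mul(-103, Pow(327, -1)) = Mul(-103, Rational(1, 327)) = Rational(-103, 327)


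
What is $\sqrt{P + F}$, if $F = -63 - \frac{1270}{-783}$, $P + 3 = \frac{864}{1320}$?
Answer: $\frac{2 i \sqrt{3282811455}}{14355} \approx 7.9827 i$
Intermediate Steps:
$P = - \frac{129}{55}$ ($P = -3 + \frac{864}{1320} = -3 + 864 \cdot \frac{1}{1320} = -3 + \frac{36}{55} = - \frac{129}{55} \approx -2.3455$)
$F = - \frac{48059}{783}$ ($F = -63 - 1270 \left(- \frac{1}{783}\right) = -63 - - \frac{1270}{783} = -63 + \frac{1270}{783} = - \frac{48059}{783} \approx -61.378$)
$\sqrt{P + F} = \sqrt{- \frac{129}{55} - \frac{48059}{783}} = \sqrt{- \frac{2744252}{43065}} = \frac{2 i \sqrt{3282811455}}{14355}$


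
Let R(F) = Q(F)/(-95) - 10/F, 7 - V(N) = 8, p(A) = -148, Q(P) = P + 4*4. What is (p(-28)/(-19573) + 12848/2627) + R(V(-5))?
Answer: 389205621/26403977 ≈ 14.740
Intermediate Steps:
Q(P) = 16 + P (Q(P) = P + 16 = 16 + P)
V(N) = -1 (V(N) = 7 - 1*8 = 7 - 8 = -1)
R(F) = -16/95 - 10/F - F/95 (R(F) = (16 + F)/(-95) - 10/F = (16 + F)*(-1/95) - 10/F = (-16/95 - F/95) - 10/F = -16/95 - 10/F - F/95)
(p(-28)/(-19573) + 12848/2627) + R(V(-5)) = (-148/(-19573) + 12848/2627) + (1/95)*(-950 - (-16 - 1*(-1)))/(-1) = (-148*(-1/19573) + 12848*(1/2627)) + (1/95)*(-1)*(-950 - (-16 + 1)) = (4/529 + 12848/2627) + (1/95)*(-1)*(-950 - 1*(-15)) = 6807100/1389683 + (1/95)*(-1)*(-950 + 15) = 6807100/1389683 + (1/95)*(-1)*(-935) = 6807100/1389683 + 187/19 = 389205621/26403977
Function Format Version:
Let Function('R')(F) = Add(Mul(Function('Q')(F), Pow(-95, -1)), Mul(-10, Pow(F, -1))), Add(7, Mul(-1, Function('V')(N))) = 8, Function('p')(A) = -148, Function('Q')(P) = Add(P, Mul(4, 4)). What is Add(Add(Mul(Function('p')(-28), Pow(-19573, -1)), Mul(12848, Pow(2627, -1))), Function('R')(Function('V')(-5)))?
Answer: Rational(389205621, 26403977) ≈ 14.740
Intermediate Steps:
Function('Q')(P) = Add(16, P) (Function('Q')(P) = Add(P, 16) = Add(16, P))
Function('V')(N) = -1 (Function('V')(N) = Add(7, Mul(-1, 8)) = Add(7, -8) = -1)
Function('R')(F) = Add(Rational(-16, 95), Mul(-10, Pow(F, -1)), Mul(Rational(-1, 95), F)) (Function('R')(F) = Add(Mul(Add(16, F), Pow(-95, -1)), Mul(-10, Pow(F, -1))) = Add(Mul(Add(16, F), Rational(-1, 95)), Mul(-10, Pow(F, -1))) = Add(Add(Rational(-16, 95), Mul(Rational(-1, 95), F)), Mul(-10, Pow(F, -1))) = Add(Rational(-16, 95), Mul(-10, Pow(F, -1)), Mul(Rational(-1, 95), F)))
Add(Add(Mul(Function('p')(-28), Pow(-19573, -1)), Mul(12848, Pow(2627, -1))), Function('R')(Function('V')(-5))) = Add(Add(Mul(-148, Pow(-19573, -1)), Mul(12848, Pow(2627, -1))), Mul(Rational(1, 95), Pow(-1, -1), Add(-950, Mul(-1, Add(-16, Mul(-1, -1)))))) = Add(Add(Mul(-148, Rational(-1, 19573)), Mul(12848, Rational(1, 2627))), Mul(Rational(1, 95), -1, Add(-950, Mul(-1, Add(-16, 1))))) = Add(Add(Rational(4, 529), Rational(12848, 2627)), Mul(Rational(1, 95), -1, Add(-950, Mul(-1, -15)))) = Add(Rational(6807100, 1389683), Mul(Rational(1, 95), -1, Add(-950, 15))) = Add(Rational(6807100, 1389683), Mul(Rational(1, 95), -1, -935)) = Add(Rational(6807100, 1389683), Rational(187, 19)) = Rational(389205621, 26403977)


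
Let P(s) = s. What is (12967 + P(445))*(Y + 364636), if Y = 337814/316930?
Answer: 774975036021564/158465 ≈ 4.8905e+9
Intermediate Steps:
Y = 168907/158465 (Y = 337814*(1/316930) = 168907/158465 ≈ 1.0659)
(12967 + P(445))*(Y + 364636) = (12967 + 445)*(168907/158465 + 364636) = 13412*(57782212647/158465) = 774975036021564/158465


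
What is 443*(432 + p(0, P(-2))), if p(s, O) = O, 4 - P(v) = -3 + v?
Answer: 195363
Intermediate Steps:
P(v) = 7 - v (P(v) = 4 - (-3 + v) = 4 + (3 - v) = 7 - v)
443*(432 + p(0, P(-2))) = 443*(432 + (7 - 1*(-2))) = 443*(432 + (7 + 2)) = 443*(432 + 9) = 443*441 = 195363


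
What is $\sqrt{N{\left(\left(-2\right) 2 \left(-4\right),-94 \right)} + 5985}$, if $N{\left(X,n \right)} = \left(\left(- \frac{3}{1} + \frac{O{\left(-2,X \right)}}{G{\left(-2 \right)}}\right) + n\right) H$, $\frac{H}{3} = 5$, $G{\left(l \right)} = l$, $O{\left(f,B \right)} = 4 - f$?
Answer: $\sqrt{4485} \approx 66.97$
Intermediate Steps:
$H = 15$ ($H = 3 \cdot 5 = 15$)
$N{\left(X,n \right)} = -90 + 15 n$ ($N{\left(X,n \right)} = \left(\left(- \frac{3}{1} + \frac{4 - -2}{-2}\right) + n\right) 15 = \left(\left(\left(-3\right) 1 + \left(4 + 2\right) \left(- \frac{1}{2}\right)\right) + n\right) 15 = \left(\left(-3 + 6 \left(- \frac{1}{2}\right)\right) + n\right) 15 = \left(\left(-3 - 3\right) + n\right) 15 = \left(-6 + n\right) 15 = -90 + 15 n$)
$\sqrt{N{\left(\left(-2\right) 2 \left(-4\right),-94 \right)} + 5985} = \sqrt{\left(-90 + 15 \left(-94\right)\right) + 5985} = \sqrt{\left(-90 - 1410\right) + 5985} = \sqrt{-1500 + 5985} = \sqrt{4485}$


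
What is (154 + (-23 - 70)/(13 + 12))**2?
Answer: 14115049/625 ≈ 22584.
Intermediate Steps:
(154 + (-23 - 70)/(13 + 12))**2 = (154 - 93/25)**2 = (3757/25)**2 = 14115049/625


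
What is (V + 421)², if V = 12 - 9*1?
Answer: 179776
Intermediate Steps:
V = 3 (V = 12 - 9 = 3)
(V + 421)² = (3 + 421)² = 424² = 179776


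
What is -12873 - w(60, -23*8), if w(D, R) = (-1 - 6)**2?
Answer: -12922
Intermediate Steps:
w(D, R) = 49 (w(D, R) = (-7)**2 = 49)
-12873 - w(60, -23*8) = -12873 - 1*49 = -12873 - 49 = -12922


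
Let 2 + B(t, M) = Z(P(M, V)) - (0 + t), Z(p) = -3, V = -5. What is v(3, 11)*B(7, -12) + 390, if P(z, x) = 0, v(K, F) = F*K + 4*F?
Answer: -534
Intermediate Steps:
v(K, F) = 4*F + F*K
B(t, M) = -5 - t (B(t, M) = -2 + (-3 - (0 + t)) = -2 + (-3 - t) = -5 - t)
v(3, 11)*B(7, -12) + 390 = (11*(4 + 3))*(-5 - 1*7) + 390 = (11*7)*(-5 - 7) + 390 = 77*(-12) + 390 = -924 + 390 = -534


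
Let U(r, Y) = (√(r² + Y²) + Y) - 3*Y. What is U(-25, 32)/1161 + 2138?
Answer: 2482154/1161 + √1649/1161 ≈ 2138.0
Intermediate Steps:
U(r, Y) = √(Y² + r²) - 2*Y (U(r, Y) = (√(Y² + r²) + Y) - 3*Y = (Y + √(Y² + r²)) - 3*Y = √(Y² + r²) - 2*Y)
U(-25, 32)/1161 + 2138 = (√(32² + (-25)²) - 2*32)/1161 + 2138 = (√(1024 + 625) - 64)*(1/1161) + 2138 = (√1649 - 64)*(1/1161) + 2138 = (-64 + √1649)*(1/1161) + 2138 = (-64/1161 + √1649/1161) + 2138 = 2482154/1161 + √1649/1161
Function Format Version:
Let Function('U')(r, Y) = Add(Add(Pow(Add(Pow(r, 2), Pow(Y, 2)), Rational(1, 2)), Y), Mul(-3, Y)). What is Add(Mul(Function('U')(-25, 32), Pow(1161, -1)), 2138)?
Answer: Add(Rational(2482154, 1161), Mul(Rational(1, 1161), Pow(1649, Rational(1, 2)))) ≈ 2138.0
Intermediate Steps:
Function('U')(r, Y) = Add(Pow(Add(Pow(Y, 2), Pow(r, 2)), Rational(1, 2)), Mul(-2, Y)) (Function('U')(r, Y) = Add(Add(Pow(Add(Pow(Y, 2), Pow(r, 2)), Rational(1, 2)), Y), Mul(-3, Y)) = Add(Add(Y, Pow(Add(Pow(Y, 2), Pow(r, 2)), Rational(1, 2))), Mul(-3, Y)) = Add(Pow(Add(Pow(Y, 2), Pow(r, 2)), Rational(1, 2)), Mul(-2, Y)))
Add(Mul(Function('U')(-25, 32), Pow(1161, -1)), 2138) = Add(Mul(Add(Pow(Add(Pow(32, 2), Pow(-25, 2)), Rational(1, 2)), Mul(-2, 32)), Pow(1161, -1)), 2138) = Add(Mul(Add(Pow(Add(1024, 625), Rational(1, 2)), -64), Rational(1, 1161)), 2138) = Add(Mul(Add(Pow(1649, Rational(1, 2)), -64), Rational(1, 1161)), 2138) = Add(Mul(Add(-64, Pow(1649, Rational(1, 2))), Rational(1, 1161)), 2138) = Add(Add(Rational(-64, 1161), Mul(Rational(1, 1161), Pow(1649, Rational(1, 2)))), 2138) = Add(Rational(2482154, 1161), Mul(Rational(1, 1161), Pow(1649, Rational(1, 2))))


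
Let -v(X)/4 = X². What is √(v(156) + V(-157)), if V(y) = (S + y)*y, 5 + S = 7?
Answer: I*√73009 ≈ 270.2*I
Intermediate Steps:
S = 2 (S = -5 + 7 = 2)
V(y) = y*(2 + y) (V(y) = (2 + y)*y = y*(2 + y))
v(X) = -4*X²
√(v(156) + V(-157)) = √(-4*156² - 157*(2 - 157)) = √(-4*24336 - 157*(-155)) = √(-97344 + 24335) = √(-73009) = I*√73009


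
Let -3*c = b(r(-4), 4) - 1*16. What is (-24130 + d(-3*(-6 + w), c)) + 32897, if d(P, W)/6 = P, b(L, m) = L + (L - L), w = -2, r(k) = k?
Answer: 8911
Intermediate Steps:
b(L, m) = L (b(L, m) = L + 0 = L)
c = 20/3 (c = -(-4 - 1*16)/3 = -(-4 - 16)/3 = -⅓*(-20) = 20/3 ≈ 6.6667)
d(P, W) = 6*P
(-24130 + d(-3*(-6 + w), c)) + 32897 = (-24130 + 6*(-3*(-6 - 2))) + 32897 = (-24130 + 6*(-3*(-8))) + 32897 = (-24130 + 6*24) + 32897 = (-24130 + 144) + 32897 = -23986 + 32897 = 8911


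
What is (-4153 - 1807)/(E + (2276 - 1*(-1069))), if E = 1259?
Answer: -1490/1151 ≈ -1.2945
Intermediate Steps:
(-4153 - 1807)/(E + (2276 - 1*(-1069))) = (-4153 - 1807)/(1259 + (2276 - 1*(-1069))) = -5960/(1259 + (2276 + 1069)) = -5960/(1259 + 3345) = -5960/4604 = -5960*1/4604 = -1490/1151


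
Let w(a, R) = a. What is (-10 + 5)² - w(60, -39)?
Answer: -35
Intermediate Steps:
(-10 + 5)² - w(60, -39) = (-10 + 5)² - 1*60 = (-5)² - 60 = 25 - 60 = -35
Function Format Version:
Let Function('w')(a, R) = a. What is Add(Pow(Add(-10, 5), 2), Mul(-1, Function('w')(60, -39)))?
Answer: -35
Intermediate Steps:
Add(Pow(Add(-10, 5), 2), Mul(-1, Function('w')(60, -39))) = Add(Pow(Add(-10, 5), 2), Mul(-1, 60)) = Add(Pow(-5, 2), -60) = Add(25, -60) = -35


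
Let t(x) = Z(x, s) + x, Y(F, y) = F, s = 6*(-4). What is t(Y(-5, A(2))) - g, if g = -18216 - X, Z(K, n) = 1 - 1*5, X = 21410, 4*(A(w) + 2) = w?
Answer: 39617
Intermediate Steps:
s = -24
A(w) = -2 + w/4
Z(K, n) = -4 (Z(K, n) = 1 - 5 = -4)
t(x) = -4 + x
g = -39626 (g = -18216 - 1*21410 = -18216 - 21410 = -39626)
t(Y(-5, A(2))) - g = (-4 - 5) - 1*(-39626) = -9 + 39626 = 39617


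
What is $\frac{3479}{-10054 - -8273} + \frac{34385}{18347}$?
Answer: $- \frac{2589528}{32676007} \approx -0.079249$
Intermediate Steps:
$\frac{3479}{-10054 - -8273} + \frac{34385}{18347} = \frac{3479}{-10054 + 8273} + 34385 \cdot \frac{1}{18347} = \frac{3479}{-1781} + \frac{34385}{18347} = 3479 \left(- \frac{1}{1781}\right) + \frac{34385}{18347} = - \frac{3479}{1781} + \frac{34385}{18347} = - \frac{2589528}{32676007}$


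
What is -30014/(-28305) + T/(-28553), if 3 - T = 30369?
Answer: 245214196/115456095 ≈ 2.1239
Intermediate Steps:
T = -30366 (T = 3 - 1*30369 = 3 - 30369 = -30366)
-30014/(-28305) + T/(-28553) = -30014/(-28305) - 30366/(-28553) = -30014*(-1/28305) - 30366*(-1/28553) = 30014/28305 + 4338/4079 = 245214196/115456095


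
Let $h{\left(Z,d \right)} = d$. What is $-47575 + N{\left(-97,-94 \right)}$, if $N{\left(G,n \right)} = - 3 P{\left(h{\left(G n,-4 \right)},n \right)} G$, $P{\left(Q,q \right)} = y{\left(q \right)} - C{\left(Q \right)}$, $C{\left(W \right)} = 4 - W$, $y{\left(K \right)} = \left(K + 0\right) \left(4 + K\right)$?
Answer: $2411957$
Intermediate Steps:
$y{\left(K \right)} = K \left(4 + K\right)$
$P{\left(Q,q \right)} = -4 + Q + q \left(4 + q\right)$ ($P{\left(Q,q \right)} = q \left(4 + q\right) - \left(4 - Q\right) = q \left(4 + q\right) + \left(-4 + Q\right) = -4 + Q + q \left(4 + q\right)$)
$N{\left(G,n \right)} = G \left(24 - 3 n \left(4 + n\right)\right)$ ($N{\left(G,n \right)} = - 3 \left(-4 - 4 + n \left(4 + n\right)\right) G = - 3 \left(-8 + n \left(4 + n\right)\right) G = \left(24 - 3 n \left(4 + n\right)\right) G = G \left(24 - 3 n \left(4 + n\right)\right)$)
$-47575 + N{\left(-97,-94 \right)} = -47575 - - 291 \left(-8 - 94 \left(4 - 94\right)\right) = -47575 - - 291 \left(-8 - -8460\right) = -47575 - - 291 \left(-8 + 8460\right) = -47575 - \left(-291\right) 8452 = -47575 + 2459532 = 2411957$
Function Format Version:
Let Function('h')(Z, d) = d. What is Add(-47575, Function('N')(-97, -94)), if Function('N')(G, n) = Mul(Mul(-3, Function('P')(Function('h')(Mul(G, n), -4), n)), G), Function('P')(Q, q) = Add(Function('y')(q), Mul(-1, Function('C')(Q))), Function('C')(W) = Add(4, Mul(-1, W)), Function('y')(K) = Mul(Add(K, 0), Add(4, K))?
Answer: 2411957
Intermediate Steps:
Function('y')(K) = Mul(K, Add(4, K))
Function('P')(Q, q) = Add(-4, Q, Mul(q, Add(4, q))) (Function('P')(Q, q) = Add(Mul(q, Add(4, q)), Mul(-1, Add(4, Mul(-1, Q)))) = Add(Mul(q, Add(4, q)), Add(-4, Q)) = Add(-4, Q, Mul(q, Add(4, q))))
Function('N')(G, n) = Mul(G, Add(24, Mul(-3, n, Add(4, n)))) (Function('N')(G, n) = Mul(Mul(-3, Add(-4, -4, Mul(n, Add(4, n)))), G) = Mul(Mul(-3, Add(-8, Mul(n, Add(4, n)))), G) = Mul(Add(24, Mul(-3, n, Add(4, n))), G) = Mul(G, Add(24, Mul(-3, n, Add(4, n)))))
Add(-47575, Function('N')(-97, -94)) = Add(-47575, Mul(-3, -97, Add(-8, Mul(-94, Add(4, -94))))) = Add(-47575, Mul(-3, -97, Add(-8, Mul(-94, -90)))) = Add(-47575, Mul(-3, -97, Add(-8, 8460))) = Add(-47575, Mul(-3, -97, 8452)) = Add(-47575, 2459532) = 2411957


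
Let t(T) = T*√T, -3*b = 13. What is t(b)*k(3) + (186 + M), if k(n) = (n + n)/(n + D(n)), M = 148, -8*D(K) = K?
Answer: 334 - 208*I*√39/63 ≈ 334.0 - 20.618*I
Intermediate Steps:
b = -13/3 (b = -⅓*13 = -13/3 ≈ -4.3333)
D(K) = -K/8
t(T) = T^(3/2)
k(n) = 16/7 (k(n) = (n + n)/(n - n/8) = (2*n)/((7*n/8)) = (2*n)*(8/(7*n)) = 16/7)
t(b)*k(3) + (186 + M) = (-13/3)^(3/2)*(16/7) + (186 + 148) = -13*I*√39/9*(16/7) + 334 = -208*I*√39/63 + 334 = 334 - 208*I*√39/63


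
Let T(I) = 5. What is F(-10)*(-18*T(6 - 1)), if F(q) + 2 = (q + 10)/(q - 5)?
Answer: 180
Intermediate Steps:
F(q) = -2 + (10 + q)/(-5 + q) (F(q) = -2 + (q + 10)/(q - 5) = -2 + (10 + q)/(-5 + q))
F(-10)*(-18*T(6 - 1)) = ((20 - 1*(-10))/(-5 - 10))*(-18*5) = ((20 + 10)/(-15))*(-90) = -1/15*30*(-90) = -2*(-90) = 180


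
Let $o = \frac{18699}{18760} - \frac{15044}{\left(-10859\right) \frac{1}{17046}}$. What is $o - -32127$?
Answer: $\frac{11355764567361}{203714840} \approx 55743.0$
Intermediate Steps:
$o = \frac{4811017902681}{203714840}$ ($o = 18699 \cdot \frac{1}{18760} - \frac{15044}{\left(-10859\right) \frac{1}{17046}} = \frac{18699}{18760} - \frac{15044}{- \frac{10859}{17046}} = \frac{18699}{18760} - - \frac{256440024}{10859} = \frac{18699}{18760} + \frac{256440024}{10859} = \frac{4811017902681}{203714840} \approx 23616.0$)
$o - -32127 = \frac{4811017902681}{203714840} - -32127 = \frac{4811017902681}{203714840} + 32127 = \frac{11355764567361}{203714840}$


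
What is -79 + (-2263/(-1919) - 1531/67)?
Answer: -12943635/128573 ≈ -100.67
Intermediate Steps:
-79 + (-2263/(-1919) - 1531/67) = -79 + (-2263*(-1/1919) - 1531*1/67) = -79 + (2263/1919 - 1531/67) = -79 - 2786368/128573 = -12943635/128573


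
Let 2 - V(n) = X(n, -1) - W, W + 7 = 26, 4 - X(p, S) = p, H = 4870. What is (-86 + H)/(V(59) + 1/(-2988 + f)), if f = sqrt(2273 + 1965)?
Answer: 141068484544/2241044647 + 208*sqrt(4238)/2241044647 ≈ 62.948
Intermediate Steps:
X(p, S) = 4 - p
W = 19 (W = -7 + 26 = 19)
V(n) = 17 + n (V(n) = 2 - ((4 - n) - 1*19) = 2 - ((4 - n) - 19) = 2 - (-15 - n) = 2 + (15 + n) = 17 + n)
f = sqrt(4238) ≈ 65.100
(-86 + H)/(V(59) + 1/(-2988 + f)) = (-86 + 4870)/((17 + 59) + 1/(-2988 + sqrt(4238))) = 4784/(76 + 1/(-2988 + sqrt(4238)))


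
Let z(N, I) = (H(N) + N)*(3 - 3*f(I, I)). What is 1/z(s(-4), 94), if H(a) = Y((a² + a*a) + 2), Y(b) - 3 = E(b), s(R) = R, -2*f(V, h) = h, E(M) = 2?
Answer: 1/144 ≈ 0.0069444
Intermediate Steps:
f(V, h) = -h/2
Y(b) = 5 (Y(b) = 3 + 2 = 5)
H(a) = 5
z(N, I) = (3 + 3*I/2)*(5 + N) (z(N, I) = (5 + N)*(3 - (-3)*I/2) = (5 + N)*(3 + 3*I/2) = (3 + 3*I/2)*(5 + N))
1/z(s(-4), 94) = 1/(15 + 3*(-4) + (15/2)*94 + (3/2)*94*(-4)) = 1/(15 - 12 + 705 - 564) = 1/144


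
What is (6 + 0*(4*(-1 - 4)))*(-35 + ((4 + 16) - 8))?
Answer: -138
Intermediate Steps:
(6 + 0*(4*(-1 - 4)))*(-35 + ((4 + 16) - 8)) = (6 + 0*(4*(-5)))*(-35 + (20 - 8)) = (6 + 0*(-20))*(-35 + 12) = (6 + 0)*(-23) = 6*(-23) = -138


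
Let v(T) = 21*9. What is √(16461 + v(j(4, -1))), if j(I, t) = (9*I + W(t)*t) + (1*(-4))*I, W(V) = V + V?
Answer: 15*√74 ≈ 129.03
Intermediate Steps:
W(V) = 2*V
j(I, t) = 2*t² + 5*I (j(I, t) = (9*I + (2*t)*t) + (1*(-4))*I = (9*I + 2*t²) - 4*I = (2*t² + 9*I) - 4*I = 2*t² + 5*I)
v(T) = 189
√(16461 + v(j(4, -1))) = √(16461 + 189) = √16650 = 15*√74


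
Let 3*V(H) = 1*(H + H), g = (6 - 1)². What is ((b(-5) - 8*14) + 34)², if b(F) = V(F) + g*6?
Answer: 42436/9 ≈ 4715.1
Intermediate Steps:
g = 25 (g = 5² = 25)
V(H) = 2*H/3 (V(H) = (1*(H + H))/3 = (1*(2*H))/3 = (2*H)/3 = 2*H/3)
b(F) = 150 + 2*F/3 (b(F) = 2*F/3 + 25*6 = 2*F/3 + 150 = 150 + 2*F/3)
((b(-5) - 8*14) + 34)² = (((150 + (⅔)*(-5)) - 8*14) + 34)² = (((150 - 10/3) - 112) + 34)² = ((440/3 - 112) + 34)² = (104/3 + 34)² = (206/3)² = 42436/9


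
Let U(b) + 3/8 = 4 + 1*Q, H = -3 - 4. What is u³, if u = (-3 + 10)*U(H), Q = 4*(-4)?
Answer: -332812557/512 ≈ -6.5002e+5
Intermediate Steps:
H = -7
Q = -16
U(b) = -99/8 (U(b) = -3/8 + (4 + 1*(-16)) = -3/8 + (4 - 16) = -3/8 - 12 = -99/8)
u = -693/8 (u = (-3 + 10)*(-99/8) = 7*(-99/8) = -693/8 ≈ -86.625)
u³ = (-693/8)³ = -332812557/512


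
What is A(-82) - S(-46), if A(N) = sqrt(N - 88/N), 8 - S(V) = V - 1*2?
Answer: -56 + I*sqrt(136038)/41 ≈ -56.0 + 8.9959*I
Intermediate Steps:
S(V) = 10 - V (S(V) = 8 - (V - 1*2) = 8 - (V - 2) = 8 - (-2 + V) = 8 + (2 - V) = 10 - V)
A(-82) - S(-46) = sqrt(-82 - 88/(-82)) - (10 - 1*(-46)) = sqrt(-82 - 88*(-1/82)) - (10 + 46) = sqrt(-82 + 44/41) - 1*56 = sqrt(-3318/41) - 56 = I*sqrt(136038)/41 - 56 = -56 + I*sqrt(136038)/41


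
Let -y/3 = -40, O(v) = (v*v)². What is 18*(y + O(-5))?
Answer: 13410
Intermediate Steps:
O(v) = v⁴ (O(v) = (v²)² = v⁴)
y = 120 (y = -3*(-40) = 120)
18*(y + O(-5)) = 18*(120 + (-5)⁴) = 18*(120 + 625) = 18*745 = 13410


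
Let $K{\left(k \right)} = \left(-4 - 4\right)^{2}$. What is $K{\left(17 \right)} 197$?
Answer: $12608$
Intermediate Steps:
$K{\left(k \right)} = 64$ ($K{\left(k \right)} = \left(-8\right)^{2} = 64$)
$K{\left(17 \right)} 197 = 64 \cdot 197 = 12608$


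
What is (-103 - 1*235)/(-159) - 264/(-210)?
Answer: 18826/5565 ≈ 3.3829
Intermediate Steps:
(-103 - 1*235)/(-159) - 264/(-210) = (-103 - 235)*(-1/159) - 264*(-1/210) = -338*(-1/159) + 44/35 = 338/159 + 44/35 = 18826/5565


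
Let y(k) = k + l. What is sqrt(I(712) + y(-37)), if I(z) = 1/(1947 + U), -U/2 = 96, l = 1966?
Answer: 2*sqrt(165038055)/585 ≈ 43.920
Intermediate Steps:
U = -192 (U = -2*96 = -192)
I(z) = 1/1755 (I(z) = 1/(1947 - 192) = 1/1755)
y(k) = 1966 + k (y(k) = k + 1966 = 1966 + k)
sqrt(I(712) + y(-37)) = sqrt(1/1755 + (1966 - 37)) = sqrt(1/1755 + 1929) = sqrt(3385396/1755) = 2*sqrt(165038055)/585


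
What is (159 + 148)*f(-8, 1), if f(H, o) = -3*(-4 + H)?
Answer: 11052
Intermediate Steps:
f(H, o) = 12 - 3*H
(159 + 148)*f(-8, 1) = (159 + 148)*(12 - 3*(-8)) = 307*(12 + 24) = 307*36 = 11052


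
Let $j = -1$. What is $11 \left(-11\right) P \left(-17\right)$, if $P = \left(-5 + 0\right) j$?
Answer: $10285$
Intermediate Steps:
$P = 5$ ($P = \left(-5 + 0\right) \left(-1\right) = \left(-5\right) \left(-1\right) = 5$)
$11 \left(-11\right) P \left(-17\right) = 11 \left(-11\right) 5 \left(-17\right) = \left(-121\right) 5 \left(-17\right) = \left(-605\right) \left(-17\right) = 10285$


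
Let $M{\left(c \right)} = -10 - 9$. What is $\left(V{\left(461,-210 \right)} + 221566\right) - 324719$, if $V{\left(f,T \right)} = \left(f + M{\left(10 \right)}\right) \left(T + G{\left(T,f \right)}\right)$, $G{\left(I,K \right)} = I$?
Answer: $-288793$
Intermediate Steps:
$M{\left(c \right)} = -19$ ($M{\left(c \right)} = -10 - 9 = -19$)
$V{\left(f,T \right)} = 2 T \left(-19 + f\right)$ ($V{\left(f,T \right)} = \left(f - 19\right) \left(T + T\right) = \left(-19 + f\right) 2 T = 2 T \left(-19 + f\right)$)
$\left(V{\left(461,-210 \right)} + 221566\right) - 324719 = \left(2 \left(-210\right) \left(-19 + 461\right) + 221566\right) - 324719 = \left(2 \left(-210\right) 442 + 221566\right) - 324719 = \left(-185640 + 221566\right) - 324719 = 35926 - 324719 = -288793$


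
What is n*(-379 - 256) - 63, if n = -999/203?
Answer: 621576/203 ≈ 3061.9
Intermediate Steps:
n = -999/203 (n = -999*1/203 = -999/203 ≈ -4.9212)
n*(-379 - 256) - 63 = -999*(-379 - 256)/203 - 63 = -999/203*(-635) - 63 = 634365/203 - 63 = 621576/203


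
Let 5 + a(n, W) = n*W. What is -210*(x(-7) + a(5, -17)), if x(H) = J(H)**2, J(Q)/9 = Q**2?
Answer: -40822110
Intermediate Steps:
J(Q) = 9*Q**2
a(n, W) = -5 + W*n (a(n, W) = -5 + n*W = -5 + W*n)
x(H) = 81*H**4 (x(H) = (9*H**2)**2 = 81*H**4)
-210*(x(-7) + a(5, -17)) = -210*(81*(-7)**4 + (-5 - 17*5)) = -210*(81*2401 + (-5 - 85)) = -210*(194481 - 90) = -210*194391 = -40822110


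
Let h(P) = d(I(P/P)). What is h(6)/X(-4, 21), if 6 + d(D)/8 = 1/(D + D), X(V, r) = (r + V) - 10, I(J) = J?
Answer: -44/7 ≈ -6.2857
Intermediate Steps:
X(V, r) = -10 + V + r (X(V, r) = (V + r) - 10 = -10 + V + r)
d(D) = -48 + 4/D (d(D) = -48 + 8/(D + D) = -48 + 8/((2*D)) = -48 + 8*(1/(2*D)) = -48 + 4/D)
h(P) = -44 (h(P) = -48 + 4/((P/P)) = -48 + 4/1 = -48 + 4*1 = -48 + 4 = -44)
h(6)/X(-4, 21) = -44/(-10 - 4 + 21) = -44/7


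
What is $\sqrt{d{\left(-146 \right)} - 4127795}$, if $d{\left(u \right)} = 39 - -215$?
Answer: $i \sqrt{4127541} \approx 2031.6 i$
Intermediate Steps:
$d{\left(u \right)} = 254$ ($d{\left(u \right)} = 39 + 215 = 254$)
$\sqrt{d{\left(-146 \right)} - 4127795} = \sqrt{254 - 4127795} = \sqrt{-4127541} = i \sqrt{4127541}$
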